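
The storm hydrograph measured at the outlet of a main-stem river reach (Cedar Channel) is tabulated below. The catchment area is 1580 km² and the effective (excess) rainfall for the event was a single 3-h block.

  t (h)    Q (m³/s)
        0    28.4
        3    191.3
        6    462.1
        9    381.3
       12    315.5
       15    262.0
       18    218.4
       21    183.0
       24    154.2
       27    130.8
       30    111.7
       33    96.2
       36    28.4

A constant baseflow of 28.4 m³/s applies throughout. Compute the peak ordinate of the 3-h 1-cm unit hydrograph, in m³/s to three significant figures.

Direct runoff: 0.0, 162.9, 433.7, 352.9, 287.1, 233.6, 190.0, 154.6, 125.8, 102.4, 83.3, 67.8, 0.0 m³/s; ΣQ_DR = 2194 m³/s, peak = 433.7 m³/s.
Runoff depth d = ΣQ_DR·Δt / A = 2194 × 10800 / (1580 km²) = 15.00 mm.
The 1-cm UH is the DRH scaled by (10 mm)/d, so U_p = 433.7 × 10/15.00 = 289 m³/s.

U_p ≈ 289 m³/s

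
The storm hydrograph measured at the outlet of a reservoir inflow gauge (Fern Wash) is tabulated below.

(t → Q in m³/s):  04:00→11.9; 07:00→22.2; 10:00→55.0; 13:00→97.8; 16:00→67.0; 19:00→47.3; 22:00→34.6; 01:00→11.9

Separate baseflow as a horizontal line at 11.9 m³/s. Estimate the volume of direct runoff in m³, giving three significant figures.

Direct-runoff ordinates (Q − Q_b): 0.0, 10.3, 43.1, 85.9, 55.1, 35.4, 22.7, 0.0 m³/s.
ΣQ_DR = 252.5 m³/s.
With Δt = 3 h = 10800 s, V = ΣQ_DR · Δt = 252.5 × 10800 = 2.73 × 10^6 m³.

V ≈ 2.73 × 10^6 m³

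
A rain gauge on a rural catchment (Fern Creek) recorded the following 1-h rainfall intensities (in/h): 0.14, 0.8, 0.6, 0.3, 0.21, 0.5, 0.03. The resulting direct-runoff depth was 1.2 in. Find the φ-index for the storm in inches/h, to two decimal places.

φ ≈ 0.25 in/h

Only the 4 blocks with intensity above φ contribute runoff: 0.8, 0.6, 0.3, 0.5 in/h.
Σ(I−φ)·Δt = d  ⇒  (0.8+0.6+0.3+0.5 − 4φ)·1 = 1.2
φ = (2.200 − 1.2/1) / 4 = 0.25 in/h.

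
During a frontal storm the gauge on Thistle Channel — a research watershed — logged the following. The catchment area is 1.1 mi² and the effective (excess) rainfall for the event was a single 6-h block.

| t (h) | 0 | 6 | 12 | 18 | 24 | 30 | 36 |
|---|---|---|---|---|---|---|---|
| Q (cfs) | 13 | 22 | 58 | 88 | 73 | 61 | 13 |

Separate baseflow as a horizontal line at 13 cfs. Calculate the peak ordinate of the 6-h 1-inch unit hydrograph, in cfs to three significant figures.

Direct runoff: 0.0, 9.0, 45.0, 75.0, 60.0, 48.0, 0.0 cfs; ΣQ_DR = 237.0 cfs, peak = 75.0 cfs.
Runoff depth d = ΣQ_DR·Δt / A = 237.0 × 21600 / (1.1 mi²) = 2.003 in.
The 1-inch UH is the DRH scaled by (1 in)/d, so U_p = 75.0 × 1/2.003 = 37.4 cfs.

U_p ≈ 37.4 cfs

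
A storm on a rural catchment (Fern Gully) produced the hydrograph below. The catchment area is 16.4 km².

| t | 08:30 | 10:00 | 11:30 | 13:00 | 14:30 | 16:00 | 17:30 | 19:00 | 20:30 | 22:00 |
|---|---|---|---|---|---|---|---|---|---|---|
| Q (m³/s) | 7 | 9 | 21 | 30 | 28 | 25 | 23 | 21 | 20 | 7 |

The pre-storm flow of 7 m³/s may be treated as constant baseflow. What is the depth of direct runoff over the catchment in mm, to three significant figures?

d ≈ 39.8 mm

Direct runoff: 0.0, 2.0, 14.0, 23.0, 21.0, 18.0, 16.0, 14.0, 13.0, 0.0 m³/s; ΣQ_DR = 121.0 m³/s.
V = ΣQ_DR · Δt = 121.0 × 5400 s = 6.534 × 10^5 m³.
Over A = 16.4 km², depth = V / A = 39.8 mm.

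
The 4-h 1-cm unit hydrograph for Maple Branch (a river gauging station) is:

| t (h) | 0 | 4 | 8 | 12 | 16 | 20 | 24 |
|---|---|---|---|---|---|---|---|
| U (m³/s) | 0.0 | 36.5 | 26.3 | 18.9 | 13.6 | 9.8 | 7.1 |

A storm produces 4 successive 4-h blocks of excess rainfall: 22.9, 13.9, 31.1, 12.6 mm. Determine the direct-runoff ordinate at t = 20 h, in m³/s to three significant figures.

Q ≈ 133 m³/s

By discrete convolution, Q_j = Σ (P_i / 10 mm) · U_{j−i}.
At t = 20 h (j=5): Q = (22.9/10)·9.8 + (13.9/10)·13.6 + (31.1/10)·18.9 + (12.6/10)·26.3 = 133 m³/s.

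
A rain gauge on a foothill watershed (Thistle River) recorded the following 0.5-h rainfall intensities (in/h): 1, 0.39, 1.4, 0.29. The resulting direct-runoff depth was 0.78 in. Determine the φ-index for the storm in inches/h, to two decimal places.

Only the 2 blocks with intensity above φ contribute runoff: 1, 1.4 in/h.
Σ(I−φ)·Δt = d  ⇒  (1+1.4 − 2φ)·0.5 = 0.78
φ = (2.400 − 0.78/0.5) / 2 = 0.42 in/h.

φ ≈ 0.42 in/h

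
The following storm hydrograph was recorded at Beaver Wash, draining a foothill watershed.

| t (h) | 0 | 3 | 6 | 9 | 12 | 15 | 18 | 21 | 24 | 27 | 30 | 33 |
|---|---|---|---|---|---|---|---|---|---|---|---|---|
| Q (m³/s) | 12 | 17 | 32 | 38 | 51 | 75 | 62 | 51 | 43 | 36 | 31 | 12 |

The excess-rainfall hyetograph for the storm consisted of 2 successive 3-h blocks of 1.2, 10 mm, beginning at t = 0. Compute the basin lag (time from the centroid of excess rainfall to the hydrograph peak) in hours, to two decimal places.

Centroid of excess rainfall: t_c = Σ P_i·t̄_i / ΣP_i = 4.1786 h (block centres at 1.5, 4.5 h).
Hydrograph peak occurs at t = 15 h, so basin lag t_L = 15 − 4.1786 = 10.82 h.

t_L ≈ 10.82 h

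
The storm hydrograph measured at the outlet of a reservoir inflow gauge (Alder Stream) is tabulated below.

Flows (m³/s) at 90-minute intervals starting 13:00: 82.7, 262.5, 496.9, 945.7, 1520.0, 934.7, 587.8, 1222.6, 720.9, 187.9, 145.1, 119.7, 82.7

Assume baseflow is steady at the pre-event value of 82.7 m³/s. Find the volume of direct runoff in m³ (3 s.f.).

V ≈ 3.37 × 10^7 m³

Direct-runoff ordinates (Q − Q_b): 0.0, 179.8, 414.2, 863.0, 1437.3, 852.0, 505.1, 1139.9, 638.2, 105.2, 62.4, 37.0, 0.0 m³/s.
ΣQ_DR = 6234 m³/s.
With Δt = 1.5 h = 5400 s, V = ΣQ_DR · Δt = 6234 × 5400 = 3.37 × 10^7 m³.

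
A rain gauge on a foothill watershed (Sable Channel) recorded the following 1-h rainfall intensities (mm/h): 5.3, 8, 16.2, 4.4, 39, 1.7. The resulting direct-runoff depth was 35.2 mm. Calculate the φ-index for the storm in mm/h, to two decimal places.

φ ≈ 10.00 mm/h

Only the 2 blocks with intensity above φ contribute runoff: 16.2, 39 mm/h.
Σ(I−φ)·Δt = d  ⇒  (16.2+39 − 2φ)·1 = 35.2
φ = (55.20 − 35.2/1) / 2 = 10.00 mm/h.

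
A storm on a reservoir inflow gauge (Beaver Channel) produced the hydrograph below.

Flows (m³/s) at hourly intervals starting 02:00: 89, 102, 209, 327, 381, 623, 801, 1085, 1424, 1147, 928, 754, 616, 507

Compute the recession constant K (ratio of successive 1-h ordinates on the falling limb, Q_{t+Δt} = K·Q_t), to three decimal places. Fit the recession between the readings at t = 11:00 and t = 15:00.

Using the recession-limb readings at t = 11:00 and t = 15:00: Q falls from 1147 to 507 m³/s over 4 intervals.
K = (Q₂/Q₁)^(1/4) = (507/1147)^(1/4) = 0.815.

K ≈ 0.815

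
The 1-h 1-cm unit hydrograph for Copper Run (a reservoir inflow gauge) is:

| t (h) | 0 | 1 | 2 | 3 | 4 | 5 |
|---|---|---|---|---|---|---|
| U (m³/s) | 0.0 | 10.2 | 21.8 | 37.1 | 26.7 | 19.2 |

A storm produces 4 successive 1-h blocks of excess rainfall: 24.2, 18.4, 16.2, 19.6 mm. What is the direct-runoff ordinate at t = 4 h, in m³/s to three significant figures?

Q ≈ 188 m³/s

By discrete convolution, Q_j = Σ (P_i / 10 mm) · U_{j−i}.
At t = 4 h (j=4): Q = (24.2/10)·26.7 + (18.4/10)·37.1 + (16.2/10)·21.8 + (19.6/10)·10.2 = 188 m³/s.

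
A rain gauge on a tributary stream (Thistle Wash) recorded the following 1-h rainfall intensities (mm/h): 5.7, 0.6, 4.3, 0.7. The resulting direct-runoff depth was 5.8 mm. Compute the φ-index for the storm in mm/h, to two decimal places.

Only the 2 blocks with intensity above φ contribute runoff: 5.7, 4.3 mm/h.
Σ(I−φ)·Δt = d  ⇒  (5.7+4.3 − 2φ)·1 = 5.8
φ = (10.00 − 5.8/1) / 2 = 2.10 mm/h.

φ ≈ 2.10 mm/h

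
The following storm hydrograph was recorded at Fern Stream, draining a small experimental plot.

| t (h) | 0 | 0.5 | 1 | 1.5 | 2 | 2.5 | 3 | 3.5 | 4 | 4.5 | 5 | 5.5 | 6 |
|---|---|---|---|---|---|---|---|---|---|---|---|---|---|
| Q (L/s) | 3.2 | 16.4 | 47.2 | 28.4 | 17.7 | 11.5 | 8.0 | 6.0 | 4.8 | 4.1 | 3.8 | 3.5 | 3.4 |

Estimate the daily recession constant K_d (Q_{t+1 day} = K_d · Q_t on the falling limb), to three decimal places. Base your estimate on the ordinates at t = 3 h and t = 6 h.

Between t = 3 h and t = 6 h the flow falls from 8.0 to 3.4 L/s over 6×0.5 h = 3 h.
Per-interval ratio K = (3.4/8.0)^(1/6) = 0.8671; K_d = K^(24/0.5) = 0.001.

K_d ≈ 0.001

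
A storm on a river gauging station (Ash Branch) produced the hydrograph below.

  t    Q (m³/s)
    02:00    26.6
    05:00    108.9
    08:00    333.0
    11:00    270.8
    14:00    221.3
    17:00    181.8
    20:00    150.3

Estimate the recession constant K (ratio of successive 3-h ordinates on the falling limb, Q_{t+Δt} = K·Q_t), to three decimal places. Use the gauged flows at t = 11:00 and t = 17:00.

Using the recession-limb readings at t = 11:00 and t = 17:00: Q falls from 270.8 to 181.8 m³/s over 2 intervals.
K = (Q₂/Q₁)^(1/2) = (181.8/270.8)^(1/2) = 0.819.

K ≈ 0.819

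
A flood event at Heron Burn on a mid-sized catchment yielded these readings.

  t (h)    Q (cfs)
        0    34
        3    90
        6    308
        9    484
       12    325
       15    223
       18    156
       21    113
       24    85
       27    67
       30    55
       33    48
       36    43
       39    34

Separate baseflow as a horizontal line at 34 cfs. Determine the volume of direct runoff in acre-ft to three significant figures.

V ≈ 394 acre-ft

Direct-runoff ordinates (Q − Q_b): 0.0, 56.0, 274.0, 450.0, 291.0, 189.0, 122.0, 79.0, 51.0, 33.0, 21.0, 14.0, 9.0, 0.0 cfs.
ΣQ_DR = 1589 cfs.
With Δt = 3 h = 10800 s, V = ΣQ_DR · Δt = 1589 × 10800 = 1.72 × 10^7 ft³ = 394 acre-ft.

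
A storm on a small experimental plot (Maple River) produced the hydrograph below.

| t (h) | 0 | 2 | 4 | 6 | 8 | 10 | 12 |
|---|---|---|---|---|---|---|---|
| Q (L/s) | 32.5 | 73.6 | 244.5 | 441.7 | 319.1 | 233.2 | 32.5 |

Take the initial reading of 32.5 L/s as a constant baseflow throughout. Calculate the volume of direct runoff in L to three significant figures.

V ≈ 8.28 × 10^6 L

Direct-runoff ordinates (Q − Q_b): 0.0, 41.1, 212.0, 409.2, 286.6, 200.7, 0.0 L/s.
ΣQ_DR = 1150 L/s.
With Δt = 2 h = 7200 s, V = ΣQ_DR · Δt = 1150 × 7200 = 8.28 × 10^6 L.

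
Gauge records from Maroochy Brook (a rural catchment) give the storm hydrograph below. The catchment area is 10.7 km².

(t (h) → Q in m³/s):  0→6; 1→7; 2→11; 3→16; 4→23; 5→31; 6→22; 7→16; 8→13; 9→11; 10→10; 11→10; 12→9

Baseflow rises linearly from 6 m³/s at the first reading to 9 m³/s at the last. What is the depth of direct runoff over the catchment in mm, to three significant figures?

Direct runoff: 0.00, 0.75, 4.50, 9.25, 16.00, 23.75, 14.50, 8.25, 5.00, 2.75, 1.50, 1.25, 0.00 m³/s; ΣQ_DR = 87.50 m³/s.
V = ΣQ_DR · Δt = 87.50 × 3600 s = 3.150 × 10^5 m³.
Over A = 10.7 km², depth = V / A = 29.4 mm.

d ≈ 29.4 mm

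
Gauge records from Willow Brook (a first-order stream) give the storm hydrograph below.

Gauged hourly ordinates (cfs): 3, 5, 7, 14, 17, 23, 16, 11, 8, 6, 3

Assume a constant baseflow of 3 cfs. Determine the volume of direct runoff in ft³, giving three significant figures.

V ≈ 2.88 × 10^5 ft³

Direct-runoff ordinates (Q − Q_b): 0.0, 2.0, 4.0, 11.0, 14.0, 20.0, 13.0, 8.0, 5.0, 3.0, 0.0 cfs.
ΣQ_DR = 80.00 cfs.
With Δt = 1 h = 3600 s, V = ΣQ_DR · Δt = 80.00 × 3600 = 2.88 × 10^5 ft³.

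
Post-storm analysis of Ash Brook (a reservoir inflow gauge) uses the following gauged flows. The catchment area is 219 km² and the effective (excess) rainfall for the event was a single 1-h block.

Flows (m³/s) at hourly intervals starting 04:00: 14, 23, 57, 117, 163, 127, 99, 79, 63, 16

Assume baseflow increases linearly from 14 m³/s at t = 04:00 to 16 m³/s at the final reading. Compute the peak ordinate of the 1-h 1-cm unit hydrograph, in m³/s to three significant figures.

Direct runoff: 0.00, 8.78, 42.56, 102.33, 148.11, 111.89, 83.67, 63.44, 47.22, 0.00 m³/s; ΣQ_DR = 608.0 m³/s, peak = 148.11 m³/s.
Runoff depth d = ΣQ_DR·Δt / A = 608.0 × 3600 / (219 km²) = 9.995 mm.
The 1-cm UH is the DRH scaled by (10 mm)/d, so U_p = 148.11 × 10/9.995 = 148 m³/s.

U_p ≈ 148 m³/s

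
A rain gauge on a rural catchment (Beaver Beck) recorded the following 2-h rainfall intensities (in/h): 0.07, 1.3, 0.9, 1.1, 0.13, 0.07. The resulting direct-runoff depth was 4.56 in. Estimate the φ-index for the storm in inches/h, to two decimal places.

Only the 3 blocks with intensity above φ contribute runoff: 1.3, 0.9, 1.1 in/h.
Σ(I−φ)·Δt = d  ⇒  (1.3+0.9+1.1 − 3φ)·2 = 4.56
φ = (3.300 − 4.56/2) / 3 = 0.34 in/h.

φ ≈ 0.34 in/h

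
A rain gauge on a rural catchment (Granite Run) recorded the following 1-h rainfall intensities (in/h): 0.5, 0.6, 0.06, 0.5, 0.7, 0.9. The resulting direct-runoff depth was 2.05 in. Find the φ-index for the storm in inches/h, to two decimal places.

φ ≈ 0.23 in/h

Only the 5 blocks with intensity above φ contribute runoff: 0.5, 0.6, 0.5, 0.7, 0.9 in/h.
Σ(I−φ)·Δt = d  ⇒  (0.5+0.6+0.5+0.7+0.9 − 5φ)·1 = 2.05
φ = (3.200 − 2.05/1) / 5 = 0.23 in/h.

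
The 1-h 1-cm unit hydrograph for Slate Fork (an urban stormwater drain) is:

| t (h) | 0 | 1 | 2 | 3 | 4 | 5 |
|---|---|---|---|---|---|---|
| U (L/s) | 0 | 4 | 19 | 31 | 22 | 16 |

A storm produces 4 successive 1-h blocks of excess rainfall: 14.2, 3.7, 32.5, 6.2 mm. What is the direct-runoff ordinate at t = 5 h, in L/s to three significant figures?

Q ≈ 143 L/s

By discrete convolution, Q_j = Σ (P_i / 10 mm) · U_{j−i}.
At t = 5 h (j=5): Q = (14.2/10)·16 + (3.7/10)·22 + (32.5/10)·31 + (6.2/10)·19 = 143 L/s.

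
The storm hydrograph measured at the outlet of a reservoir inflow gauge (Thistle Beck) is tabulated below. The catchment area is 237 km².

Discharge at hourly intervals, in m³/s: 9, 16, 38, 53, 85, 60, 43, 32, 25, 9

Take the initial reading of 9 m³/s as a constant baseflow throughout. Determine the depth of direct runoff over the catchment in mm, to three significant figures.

Direct runoff: 0.0, 7.0, 29.0, 44.0, 76.0, 51.0, 34.0, 23.0, 16.0, 0.0 m³/s; ΣQ_DR = 280.0 m³/s.
V = ΣQ_DR · Δt = 280.0 × 3600 s = 1.008 × 10^6 m³.
Over A = 237 km², depth = V / A = 4.25 mm.

d ≈ 4.25 mm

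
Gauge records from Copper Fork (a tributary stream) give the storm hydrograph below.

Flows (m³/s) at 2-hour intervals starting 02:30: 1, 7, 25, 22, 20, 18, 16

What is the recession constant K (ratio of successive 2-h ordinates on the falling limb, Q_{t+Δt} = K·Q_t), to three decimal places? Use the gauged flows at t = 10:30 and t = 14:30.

K ≈ 0.894

Using the recession-limb readings at t = 10:30 and t = 14:30: Q falls from 20 to 16 m³/s over 2 intervals.
K = (Q₂/Q₁)^(1/2) = (16/20)^(1/2) = 0.894.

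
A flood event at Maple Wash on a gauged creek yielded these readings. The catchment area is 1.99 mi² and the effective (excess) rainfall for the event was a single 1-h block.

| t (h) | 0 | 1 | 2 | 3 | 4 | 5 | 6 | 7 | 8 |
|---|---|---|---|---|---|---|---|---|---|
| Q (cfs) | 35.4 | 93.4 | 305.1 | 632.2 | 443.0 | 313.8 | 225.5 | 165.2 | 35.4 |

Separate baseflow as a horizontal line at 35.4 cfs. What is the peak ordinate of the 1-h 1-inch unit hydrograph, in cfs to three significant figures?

U_p ≈ 397 cfs

Direct runoff: 0.0, 58.0, 269.7, 596.8, 407.6, 278.4, 190.1, 129.8, 0.0 cfs; ΣQ_DR = 1930 cfs, peak = 596.8 cfs.
Runoff depth d = ΣQ_DR·Δt / A = 1930 × 3600 / (1.99 mi²) = 1.503 in.
The 1-inch UH is the DRH scaled by (1 in)/d, so U_p = 596.8 × 1/1.503 = 397 cfs.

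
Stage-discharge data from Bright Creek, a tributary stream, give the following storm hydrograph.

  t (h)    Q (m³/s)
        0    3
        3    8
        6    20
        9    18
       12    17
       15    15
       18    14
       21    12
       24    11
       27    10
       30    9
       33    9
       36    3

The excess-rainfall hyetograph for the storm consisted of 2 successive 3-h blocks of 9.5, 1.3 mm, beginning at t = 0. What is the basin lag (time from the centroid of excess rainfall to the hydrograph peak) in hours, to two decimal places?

Centroid of excess rainfall: t_c = Σ P_i·t̄_i / ΣP_i = 1.8611 h (block centres at 1.5, 4.5 h).
Hydrograph peak occurs at t = 6 h, so basin lag t_L = 6 − 1.8611 = 4.14 h.

t_L ≈ 4.14 h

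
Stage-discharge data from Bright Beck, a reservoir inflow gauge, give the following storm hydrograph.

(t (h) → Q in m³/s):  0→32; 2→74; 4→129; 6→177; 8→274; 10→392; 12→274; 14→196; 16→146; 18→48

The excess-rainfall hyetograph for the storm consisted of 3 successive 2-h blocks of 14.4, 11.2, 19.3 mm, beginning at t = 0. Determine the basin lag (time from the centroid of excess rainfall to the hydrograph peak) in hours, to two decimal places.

Centroid of excess rainfall: t_c = Σ P_i·t̄_i / ΣP_i = 3.2183 h (block centres at 1, 3, 5 h).
Hydrograph peak occurs at t = 10 h, so basin lag t_L = 10 − 3.2183 = 6.78 h.

t_L ≈ 6.78 h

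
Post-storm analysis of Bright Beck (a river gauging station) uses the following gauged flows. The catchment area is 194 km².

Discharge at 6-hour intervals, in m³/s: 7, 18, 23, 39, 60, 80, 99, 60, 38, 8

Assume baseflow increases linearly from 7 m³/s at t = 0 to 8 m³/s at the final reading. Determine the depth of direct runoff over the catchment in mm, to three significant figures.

Direct runoff: 0.00, 10.89, 15.78, 31.67, 52.56, 72.44, 91.33, 52.22, 30.11, 0.00 m³/s; ΣQ_DR = 357.0 m³/s.
V = ΣQ_DR · Δt = 357.0 × 21600 s = 7.711 × 10^6 m³.
Over A = 194 km², depth = V / A = 39.7 mm.

d ≈ 39.7 mm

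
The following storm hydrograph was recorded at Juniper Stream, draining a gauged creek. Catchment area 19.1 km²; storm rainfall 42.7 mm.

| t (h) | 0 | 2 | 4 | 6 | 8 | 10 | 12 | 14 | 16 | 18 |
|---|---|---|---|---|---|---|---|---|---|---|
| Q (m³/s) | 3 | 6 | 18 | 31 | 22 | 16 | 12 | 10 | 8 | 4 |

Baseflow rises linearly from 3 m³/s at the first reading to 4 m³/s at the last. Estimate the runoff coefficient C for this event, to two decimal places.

ΣQ_DR = 95.00 m³/s; V = ΣQ_DR·Δt = 6.840 × 10^5 m³.
Runoff depth d = V / A = 35.81 mm.
C = d / P = 35.81 / 42.7 = 0.84.

C ≈ 0.84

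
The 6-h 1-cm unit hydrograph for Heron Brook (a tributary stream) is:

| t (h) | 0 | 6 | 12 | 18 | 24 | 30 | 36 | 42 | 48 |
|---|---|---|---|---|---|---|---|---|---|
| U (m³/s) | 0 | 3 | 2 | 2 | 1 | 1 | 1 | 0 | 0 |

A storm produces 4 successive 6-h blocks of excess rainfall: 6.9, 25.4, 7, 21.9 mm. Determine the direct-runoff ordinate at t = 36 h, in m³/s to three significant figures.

By discrete convolution, Q_j = Σ (P_i / 10 mm) · U_{j−i}.
At t = 36 h (j=6): Q = (6.9/10)·1 + (25.4/10)·1 + (7/10)·1 + (21.9/10)·2 = 8.31 m³/s.

Q ≈ 8.31 m³/s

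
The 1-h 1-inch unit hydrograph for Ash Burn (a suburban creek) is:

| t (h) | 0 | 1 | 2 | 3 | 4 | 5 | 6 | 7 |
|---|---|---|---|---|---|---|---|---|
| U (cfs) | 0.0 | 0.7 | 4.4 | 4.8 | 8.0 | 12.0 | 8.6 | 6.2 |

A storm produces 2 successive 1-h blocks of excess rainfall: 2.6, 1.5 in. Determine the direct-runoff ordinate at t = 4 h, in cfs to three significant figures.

Q ≈ 28.0 cfs

By discrete convolution, Q_j = Σ (P_i / 1 in) · U_{j−i}.
At t = 4 h (j=4): Q = (2.6/1)·8.0 + (1.5/1)·4.8 = 28.0 cfs.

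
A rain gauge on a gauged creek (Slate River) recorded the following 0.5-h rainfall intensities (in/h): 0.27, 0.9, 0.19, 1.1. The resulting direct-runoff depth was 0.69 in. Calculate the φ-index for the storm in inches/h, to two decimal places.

φ ≈ 0.31 in/h

Only the 2 blocks with intensity above φ contribute runoff: 0.9, 1.1 in/h.
Σ(I−φ)·Δt = d  ⇒  (0.9+1.1 − 2φ)·0.5 = 0.69
φ = (2.000 − 0.69/0.5) / 2 = 0.31 in/h.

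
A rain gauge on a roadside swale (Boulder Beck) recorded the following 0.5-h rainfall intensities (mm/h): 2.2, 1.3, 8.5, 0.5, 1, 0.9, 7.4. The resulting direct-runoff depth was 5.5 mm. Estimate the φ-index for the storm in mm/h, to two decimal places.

φ ≈ 2.45 mm/h

Only the 2 blocks with intensity above φ contribute runoff: 8.5, 7.4 mm/h.
Σ(I−φ)·Δt = d  ⇒  (8.5+7.4 − 2φ)·0.5 = 5.5
φ = (15.90 − 5.5/0.5) / 2 = 2.45 mm/h.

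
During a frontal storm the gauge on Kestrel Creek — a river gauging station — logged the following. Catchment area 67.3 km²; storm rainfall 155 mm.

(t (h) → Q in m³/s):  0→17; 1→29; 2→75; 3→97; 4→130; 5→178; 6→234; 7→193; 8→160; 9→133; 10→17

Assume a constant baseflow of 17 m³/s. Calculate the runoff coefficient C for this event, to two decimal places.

C ≈ 0.37

ΣQ_DR = 1076 m³/s; V = ΣQ_DR·Δt = 3.874 × 10^6 m³.
Runoff depth d = V / A = 57.56 mm.
C = d / P = 57.56 / 155 = 0.37.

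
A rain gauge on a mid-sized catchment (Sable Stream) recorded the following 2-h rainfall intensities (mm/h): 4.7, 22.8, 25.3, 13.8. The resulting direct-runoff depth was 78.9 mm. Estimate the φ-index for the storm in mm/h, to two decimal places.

φ ≈ 7.48 mm/h

Only the 3 blocks with intensity above φ contribute runoff: 22.8, 25.3, 13.8 mm/h.
Σ(I−φ)·Δt = d  ⇒  (22.8+25.3+13.8 − 3φ)·2 = 78.9
φ = (61.90 − 78.9/2) / 3 = 7.48 mm/h.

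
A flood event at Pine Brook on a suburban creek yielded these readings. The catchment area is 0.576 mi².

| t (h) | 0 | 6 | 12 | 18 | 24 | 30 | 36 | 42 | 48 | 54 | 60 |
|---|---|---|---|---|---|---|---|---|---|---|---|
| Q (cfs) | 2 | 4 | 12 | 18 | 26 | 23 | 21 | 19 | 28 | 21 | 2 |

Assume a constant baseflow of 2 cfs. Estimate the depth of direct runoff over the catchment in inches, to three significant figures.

Direct runoff: 0.0, 2.0, 10.0, 16.0, 24.0, 21.0, 19.0, 17.0, 26.0, 19.0, 0.0 cfs; ΣQ_DR = 154.0 cfs.
V = ΣQ_DR · Δt = 154.0 × 21600 s = 3.326 × 10^6 ft³.
Over A = 0.576 mi², depth = V / A = 2.49 in.

d ≈ 2.49 in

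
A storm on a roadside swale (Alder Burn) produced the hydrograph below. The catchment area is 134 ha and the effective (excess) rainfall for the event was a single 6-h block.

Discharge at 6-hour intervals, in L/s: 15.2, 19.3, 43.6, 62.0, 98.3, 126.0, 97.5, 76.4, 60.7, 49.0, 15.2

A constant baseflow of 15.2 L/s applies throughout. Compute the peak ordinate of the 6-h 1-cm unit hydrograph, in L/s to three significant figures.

Direct runoff: 0.0, 4.1, 28.4, 46.8, 83.1, 110.8, 82.3, 61.2, 45.5, 33.8, 0.0 L/s; ΣQ_DR = 496.0 L/s, peak = 110.8 L/s.
Runoff depth d = ΣQ_DR·Δt / A = 496.0 × 21600 / (134 ha) = 7.995 mm.
The 1-cm UH is the DRH scaled by (10 mm)/d, so U_p = 110.8 × 10/7.995 = 139 L/s.

U_p ≈ 139 L/s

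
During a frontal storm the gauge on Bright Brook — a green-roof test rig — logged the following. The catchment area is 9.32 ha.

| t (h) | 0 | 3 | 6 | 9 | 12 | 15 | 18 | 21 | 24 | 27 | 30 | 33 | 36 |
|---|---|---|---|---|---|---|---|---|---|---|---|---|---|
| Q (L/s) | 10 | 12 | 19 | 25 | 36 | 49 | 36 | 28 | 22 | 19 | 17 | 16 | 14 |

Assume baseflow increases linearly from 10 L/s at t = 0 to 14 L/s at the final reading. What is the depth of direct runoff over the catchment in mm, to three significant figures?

Direct runoff: 0.00, 1.67, 8.33, 14.00, 24.67, 37.33, 24.00, 15.67, 9.33, 6.00, 3.67, 2.33, 0.00 L/s; ΣQ_DR = 147.0 L/s.
V = ΣQ_DR · Δt = 147.0 × 10800 s = 1.588 × 10^6 L.
Over A = 9.32 ha, depth = V / A = 17.0 mm.

d ≈ 17.0 mm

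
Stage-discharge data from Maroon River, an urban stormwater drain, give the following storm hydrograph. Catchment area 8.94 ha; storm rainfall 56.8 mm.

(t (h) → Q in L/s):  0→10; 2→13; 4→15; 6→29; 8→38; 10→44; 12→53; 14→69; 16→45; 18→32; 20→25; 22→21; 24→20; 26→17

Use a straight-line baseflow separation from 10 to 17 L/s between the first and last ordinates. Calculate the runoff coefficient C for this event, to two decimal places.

ΣQ_DR = 242.0 L/s; V = ΣQ_DR·Δt = 1.742 × 10^6 L.
Runoff depth d = V / A = 19.49 mm.
C = d / P = 19.49 / 56.8 = 0.34.

C ≈ 0.34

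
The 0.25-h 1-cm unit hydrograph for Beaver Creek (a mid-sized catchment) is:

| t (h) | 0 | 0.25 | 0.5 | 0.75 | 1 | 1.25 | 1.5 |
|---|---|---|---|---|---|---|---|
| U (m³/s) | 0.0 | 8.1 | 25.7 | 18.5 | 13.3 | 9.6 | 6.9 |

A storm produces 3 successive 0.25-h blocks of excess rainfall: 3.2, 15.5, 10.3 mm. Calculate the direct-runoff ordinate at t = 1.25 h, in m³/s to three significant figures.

Q ≈ 42.7 m³/s

By discrete convolution, Q_j = Σ (P_i / 10 mm) · U_{j−i}.
At t = 1.25 h (j=5): Q = (3.2/10)·9.6 + (15.5/10)·13.3 + (10.3/10)·18.5 = 42.7 m³/s.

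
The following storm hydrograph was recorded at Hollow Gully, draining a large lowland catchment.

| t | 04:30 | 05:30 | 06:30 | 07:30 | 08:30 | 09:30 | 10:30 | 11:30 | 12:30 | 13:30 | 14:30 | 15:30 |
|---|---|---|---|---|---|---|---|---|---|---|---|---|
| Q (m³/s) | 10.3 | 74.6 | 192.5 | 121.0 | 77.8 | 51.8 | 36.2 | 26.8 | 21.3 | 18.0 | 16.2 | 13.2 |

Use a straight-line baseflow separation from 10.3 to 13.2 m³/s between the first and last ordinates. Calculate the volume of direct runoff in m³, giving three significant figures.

V ≈ 1.87 × 10^6 m³

Direct-runoff ordinates (Q − Q_b): 0.00, 64.04, 181.67, 109.91, 66.45, 40.18, 24.32, 14.65, 8.89, 5.33, 3.26, 0.00 m³/s.
ΣQ_DR = 518.7 m³/s.
With Δt = 1 h = 3600 s, V = ΣQ_DR · Δt = 518.7 × 3600 = 1.87 × 10^6 m³.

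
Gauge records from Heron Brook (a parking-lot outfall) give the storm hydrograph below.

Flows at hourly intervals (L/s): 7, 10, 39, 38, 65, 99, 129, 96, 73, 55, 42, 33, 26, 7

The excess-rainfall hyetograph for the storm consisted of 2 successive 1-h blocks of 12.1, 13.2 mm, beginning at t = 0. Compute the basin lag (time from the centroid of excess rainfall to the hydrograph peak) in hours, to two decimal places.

Centroid of excess rainfall: t_c = Σ P_i·t̄_i / ΣP_i = 1.0217 h (block centres at 0.5, 1.5 h).
Hydrograph peak occurs at t = 6 h, so basin lag t_L = 6 − 1.0217 = 4.98 h.

t_L ≈ 4.98 h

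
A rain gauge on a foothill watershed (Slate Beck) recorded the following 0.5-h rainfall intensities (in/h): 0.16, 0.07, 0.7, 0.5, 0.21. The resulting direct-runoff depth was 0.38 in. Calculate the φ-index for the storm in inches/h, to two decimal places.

φ ≈ 0.22 in/h

Only the 2 blocks with intensity above φ contribute runoff: 0.7, 0.5 in/h.
Σ(I−φ)·Δt = d  ⇒  (0.7+0.5 − 2φ)·0.5 = 0.38
φ = (1.200 − 0.38/0.5) / 2 = 0.22 in/h.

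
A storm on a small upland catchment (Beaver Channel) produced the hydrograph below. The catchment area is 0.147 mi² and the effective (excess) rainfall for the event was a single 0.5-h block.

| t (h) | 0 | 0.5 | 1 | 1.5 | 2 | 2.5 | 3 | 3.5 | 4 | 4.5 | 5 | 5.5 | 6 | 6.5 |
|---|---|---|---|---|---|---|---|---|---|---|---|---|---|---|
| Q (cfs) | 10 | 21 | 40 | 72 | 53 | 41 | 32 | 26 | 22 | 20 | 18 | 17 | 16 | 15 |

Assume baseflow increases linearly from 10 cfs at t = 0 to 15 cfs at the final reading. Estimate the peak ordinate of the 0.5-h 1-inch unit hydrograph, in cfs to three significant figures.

U_p ≈ 50.6 cfs

Direct runoff: 0.00, 10.62, 29.23, 60.85, 41.46, 29.08, 19.69, 13.31, 8.92, 6.54, 4.15, 2.77, 1.38, 0.00 cfs; ΣQ_DR = 228.0 cfs, peak = 60.85 cfs.
Runoff depth d = ΣQ_DR·Δt / A = 228.0 × 1800 / (0.147 mi²) = 1.202 in.
The 1-inch UH is the DRH scaled by (1 in)/d, so U_p = 60.85 × 1/1.202 = 50.6 cfs.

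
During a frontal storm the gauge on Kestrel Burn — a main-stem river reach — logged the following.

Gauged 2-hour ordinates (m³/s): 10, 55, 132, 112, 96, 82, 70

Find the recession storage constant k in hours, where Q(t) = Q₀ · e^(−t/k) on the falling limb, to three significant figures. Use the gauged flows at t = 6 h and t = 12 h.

On the falling limb, Q drops from 112 to 70 m³/s between t = 6 h and t = 12 h (Δt = 6 h).
k = −Δt / ln(Q₂/Q₁) = −6 / ln(70/112) = 12.8 h.

k ≈ 12.8 h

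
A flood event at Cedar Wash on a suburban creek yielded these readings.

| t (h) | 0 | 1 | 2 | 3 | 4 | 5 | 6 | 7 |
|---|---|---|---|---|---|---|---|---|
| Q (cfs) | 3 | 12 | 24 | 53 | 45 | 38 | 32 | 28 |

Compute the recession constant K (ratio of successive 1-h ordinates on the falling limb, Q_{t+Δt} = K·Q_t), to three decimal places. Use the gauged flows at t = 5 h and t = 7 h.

Using the recession-limb readings at t = 5 h and t = 7 h: Q falls from 38 to 28 cfs over 2 intervals.
K = (Q₂/Q₁)^(1/2) = (28/38)^(1/2) = 0.858.

K ≈ 0.858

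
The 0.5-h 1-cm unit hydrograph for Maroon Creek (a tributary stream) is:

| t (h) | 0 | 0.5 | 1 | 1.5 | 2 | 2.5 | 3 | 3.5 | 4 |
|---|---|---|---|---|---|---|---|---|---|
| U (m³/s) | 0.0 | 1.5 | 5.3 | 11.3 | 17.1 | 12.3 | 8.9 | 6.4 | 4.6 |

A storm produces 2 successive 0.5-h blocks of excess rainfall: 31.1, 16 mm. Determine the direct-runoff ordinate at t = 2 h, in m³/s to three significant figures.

By discrete convolution, Q_j = Σ (P_i / 10 mm) · U_{j−i}.
At t = 2 h (j=4): Q = (31.1/10)·17.1 + (16/10)·11.3 = 71.3 m³/s.

Q ≈ 71.3 m³/s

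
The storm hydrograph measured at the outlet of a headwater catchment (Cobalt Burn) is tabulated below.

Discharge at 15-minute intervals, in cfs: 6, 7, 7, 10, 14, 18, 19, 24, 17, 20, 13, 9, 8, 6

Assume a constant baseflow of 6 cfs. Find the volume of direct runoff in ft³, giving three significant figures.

Direct-runoff ordinates (Q − Q_b): 0.0, 1.0, 1.0, 4.0, 8.0, 12.0, 13.0, 18.0, 11.0, 14.0, 7.0, 3.0, 2.0, 0.0 cfs.
ΣQ_DR = 94.00 cfs.
With Δt = 0.25 h = 900 s, V = ΣQ_DR · Δt = 94.00 × 900 = 84600 ft³.

V ≈ 84600 ft³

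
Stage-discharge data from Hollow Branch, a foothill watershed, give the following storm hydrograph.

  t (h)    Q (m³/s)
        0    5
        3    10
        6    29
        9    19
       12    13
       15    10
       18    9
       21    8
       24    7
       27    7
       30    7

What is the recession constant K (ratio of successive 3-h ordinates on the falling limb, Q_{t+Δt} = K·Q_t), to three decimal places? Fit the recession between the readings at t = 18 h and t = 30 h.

Using the recession-limb readings at t = 18 h and t = 30 h: Q falls from 9 to 7 m³/s over 4 intervals.
K = (Q₂/Q₁)^(1/4) = (7/9)^(1/4) = 0.939.

K ≈ 0.939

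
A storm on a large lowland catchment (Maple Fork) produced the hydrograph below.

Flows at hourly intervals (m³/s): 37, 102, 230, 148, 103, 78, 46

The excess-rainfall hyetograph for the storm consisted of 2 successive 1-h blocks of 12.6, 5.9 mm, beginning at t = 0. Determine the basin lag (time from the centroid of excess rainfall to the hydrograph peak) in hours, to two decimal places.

Centroid of excess rainfall: t_c = Σ P_i·t̄_i / ΣP_i = 0.8189 h (block centres at 0.5, 1.5 h).
Hydrograph peak occurs at t = 2 h, so basin lag t_L = 2 − 0.8189 = 1.18 h.

t_L ≈ 1.18 h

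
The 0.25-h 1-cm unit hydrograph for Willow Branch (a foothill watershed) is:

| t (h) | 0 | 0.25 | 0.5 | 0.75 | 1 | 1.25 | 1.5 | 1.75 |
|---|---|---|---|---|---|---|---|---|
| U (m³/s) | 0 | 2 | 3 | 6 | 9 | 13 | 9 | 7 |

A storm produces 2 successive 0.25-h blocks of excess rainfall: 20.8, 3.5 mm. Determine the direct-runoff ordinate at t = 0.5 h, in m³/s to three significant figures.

Q ≈ 6.94 m³/s

By discrete convolution, Q_j = Σ (P_i / 10 mm) · U_{j−i}.
At t = 0.5 h (j=2): Q = (20.8/10)·3 + (3.5/10)·2 = 6.94 m³/s.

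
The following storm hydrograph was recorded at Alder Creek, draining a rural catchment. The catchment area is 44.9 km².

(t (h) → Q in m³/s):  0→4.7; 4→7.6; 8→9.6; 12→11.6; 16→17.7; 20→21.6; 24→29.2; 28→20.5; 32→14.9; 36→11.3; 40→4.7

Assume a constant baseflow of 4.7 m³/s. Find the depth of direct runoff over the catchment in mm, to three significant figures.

d ≈ 32.6 mm

Direct runoff: 0.0, 2.9, 4.9, 6.9, 13.0, 16.9, 24.5, 15.8, 10.2, 6.6, 0.0 m³/s; ΣQ_DR = 101.7 m³/s.
V = ΣQ_DR · Δt = 101.7 × 14400 s = 1.464 × 10^6 m³.
Over A = 44.9 km², depth = V / A = 32.6 mm.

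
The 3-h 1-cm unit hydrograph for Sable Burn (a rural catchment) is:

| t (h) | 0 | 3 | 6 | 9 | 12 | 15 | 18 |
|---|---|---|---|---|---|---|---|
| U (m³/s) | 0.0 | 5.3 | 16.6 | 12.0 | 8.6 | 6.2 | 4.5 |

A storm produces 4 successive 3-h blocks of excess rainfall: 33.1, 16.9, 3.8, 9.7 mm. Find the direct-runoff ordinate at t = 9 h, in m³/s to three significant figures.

Q ≈ 69.8 m³/s

By discrete convolution, Q_j = Σ (P_i / 10 mm) · U_{j−i}.
At t = 9 h (j=3): Q = (33.1/10)·12.0 + (16.9/10)·16.6 + (3.8/10)·5.3 + (9.7/10)·0.0 = 69.8 m³/s.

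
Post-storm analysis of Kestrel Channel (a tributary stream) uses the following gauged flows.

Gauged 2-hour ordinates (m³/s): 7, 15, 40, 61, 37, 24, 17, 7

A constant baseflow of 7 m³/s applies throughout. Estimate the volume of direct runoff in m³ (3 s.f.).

Direct-runoff ordinates (Q − Q_b): 0.0, 8.0, 33.0, 54.0, 30.0, 17.0, 10.0, 0.0 m³/s.
ΣQ_DR = 152.0 m³/s.
With Δt = 2 h = 7200 s, V = ΣQ_DR · Δt = 152.0 × 7200 = 1.09 × 10^6 m³.

V ≈ 1.09 × 10^6 m³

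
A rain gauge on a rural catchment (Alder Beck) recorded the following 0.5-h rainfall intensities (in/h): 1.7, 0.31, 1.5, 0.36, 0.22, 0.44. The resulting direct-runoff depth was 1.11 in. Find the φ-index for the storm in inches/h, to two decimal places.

φ ≈ 0.49 in/h

Only the 2 blocks with intensity above φ contribute runoff: 1.7, 1.5 in/h.
Σ(I−φ)·Δt = d  ⇒  (1.7+1.5 − 2φ)·0.5 = 1.11
φ = (3.200 − 1.11/0.5) / 2 = 0.49 in/h.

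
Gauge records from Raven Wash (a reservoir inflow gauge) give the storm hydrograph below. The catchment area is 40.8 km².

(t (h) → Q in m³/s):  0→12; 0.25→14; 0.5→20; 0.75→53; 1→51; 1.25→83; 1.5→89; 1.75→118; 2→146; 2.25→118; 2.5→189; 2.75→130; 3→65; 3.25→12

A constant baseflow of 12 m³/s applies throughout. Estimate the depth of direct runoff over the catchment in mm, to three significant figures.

d ≈ 20.6 mm

Direct runoff: 0.0, 2.0, 8.0, 41.0, 39.0, 71.0, 77.0, 106.0, 134.0, 106.0, 177.0, 118.0, 53.0, 0.0 m³/s; ΣQ_DR = 932.0 m³/s.
V = ΣQ_DR · Δt = 932.0 × 900 s = 8.388 × 10^5 m³.
Over A = 40.8 km², depth = V / A = 20.6 mm.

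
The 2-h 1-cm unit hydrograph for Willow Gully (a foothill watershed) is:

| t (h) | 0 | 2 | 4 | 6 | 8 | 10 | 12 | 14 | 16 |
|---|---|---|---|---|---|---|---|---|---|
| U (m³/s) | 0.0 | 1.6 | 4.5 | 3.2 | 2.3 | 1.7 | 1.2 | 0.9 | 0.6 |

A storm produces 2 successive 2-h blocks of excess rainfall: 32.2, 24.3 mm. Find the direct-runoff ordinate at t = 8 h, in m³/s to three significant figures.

Q ≈ 15.2 m³/s

By discrete convolution, Q_j = Σ (P_i / 10 mm) · U_{j−i}.
At t = 8 h (j=4): Q = (32.2/10)·2.3 + (24.3/10)·3.2 = 15.2 m³/s.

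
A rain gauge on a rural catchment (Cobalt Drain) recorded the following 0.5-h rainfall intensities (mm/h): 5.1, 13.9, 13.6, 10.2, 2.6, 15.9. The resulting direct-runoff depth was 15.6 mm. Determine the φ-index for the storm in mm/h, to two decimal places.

Only the 4 blocks with intensity above φ contribute runoff: 13.9, 13.6, 10.2, 15.9 mm/h.
Σ(I−φ)·Δt = d  ⇒  (13.9+13.6+10.2+15.9 − 4φ)·0.5 = 15.6
φ = (53.60 − 15.6/0.5) / 4 = 5.60 mm/h.

φ ≈ 5.60 mm/h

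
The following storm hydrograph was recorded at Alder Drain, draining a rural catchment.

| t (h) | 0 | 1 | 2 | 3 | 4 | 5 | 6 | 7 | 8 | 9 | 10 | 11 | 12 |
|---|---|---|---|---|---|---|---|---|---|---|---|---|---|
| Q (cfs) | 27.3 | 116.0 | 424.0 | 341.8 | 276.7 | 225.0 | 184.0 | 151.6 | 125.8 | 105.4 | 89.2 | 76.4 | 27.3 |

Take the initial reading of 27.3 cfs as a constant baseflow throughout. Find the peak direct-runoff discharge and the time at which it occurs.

Q_p = 396.7 cfs at t = 2 h

Subtracting baseflow gives direct-runoff ordinates: 0.0, 88.7, 396.7, 314.5, 249.4, 197.7, 156.7, 124.3, 98.5, 78.1, 61.9, 49.1, 0.0 cfs.
The maximum is 396.7 cfs, occurring at the reading for t = 2 h.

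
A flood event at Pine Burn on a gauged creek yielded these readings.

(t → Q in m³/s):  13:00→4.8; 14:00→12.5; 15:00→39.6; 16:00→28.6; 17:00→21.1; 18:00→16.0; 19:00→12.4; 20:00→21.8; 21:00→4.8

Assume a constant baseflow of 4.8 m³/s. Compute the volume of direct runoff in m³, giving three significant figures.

V ≈ 4.26 × 10^5 m³

Direct-runoff ordinates (Q − Q_b): 0.0, 7.7, 34.8, 23.8, 16.3, 11.2, 7.6, 17.0, 0.0 m³/s.
ΣQ_DR = 118.4 m³/s.
With Δt = 1 h = 3600 s, V = ΣQ_DR · Δt = 118.4 × 3600 = 4.26 × 10^5 m³.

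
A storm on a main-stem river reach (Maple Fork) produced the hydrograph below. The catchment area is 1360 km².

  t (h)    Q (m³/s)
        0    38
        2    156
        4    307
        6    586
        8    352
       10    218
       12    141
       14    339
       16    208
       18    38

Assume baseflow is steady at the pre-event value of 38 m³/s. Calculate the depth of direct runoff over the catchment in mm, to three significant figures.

Direct runoff: 0.0, 118.0, 269.0, 548.0, 314.0, 180.0, 103.0, 301.0, 170.0, 0.0 m³/s; ΣQ_DR = 2003 m³/s.
V = ΣQ_DR · Δt = 2003 × 7200 s = 1.442 × 10^7 m³.
Over A = 1360 km², depth = V / A = 10.6 mm.

d ≈ 10.6 mm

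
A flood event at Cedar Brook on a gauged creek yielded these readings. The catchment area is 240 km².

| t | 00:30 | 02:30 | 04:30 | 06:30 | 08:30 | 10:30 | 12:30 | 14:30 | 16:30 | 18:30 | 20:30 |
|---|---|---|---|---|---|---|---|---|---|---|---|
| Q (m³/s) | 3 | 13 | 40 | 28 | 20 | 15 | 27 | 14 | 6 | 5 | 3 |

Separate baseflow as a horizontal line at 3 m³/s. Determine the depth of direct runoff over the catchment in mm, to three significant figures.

d ≈ 4.23 mm

Direct runoff: 0.0, 10.0, 37.0, 25.0, 17.0, 12.0, 24.0, 11.0, 3.0, 2.0, 0.0 m³/s; ΣQ_DR = 141.0 m³/s.
V = ΣQ_DR · Δt = 141.0 × 7200 s = 1.015 × 10^6 m³.
Over A = 240 km², depth = V / A = 4.23 mm.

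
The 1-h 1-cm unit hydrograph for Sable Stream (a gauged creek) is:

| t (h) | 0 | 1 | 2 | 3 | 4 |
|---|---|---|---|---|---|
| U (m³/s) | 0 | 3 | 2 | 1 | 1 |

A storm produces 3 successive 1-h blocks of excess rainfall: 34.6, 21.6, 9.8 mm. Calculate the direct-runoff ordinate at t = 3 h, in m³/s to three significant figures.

Q ≈ 10.7 m³/s

By discrete convolution, Q_j = Σ (P_i / 10 mm) · U_{j−i}.
At t = 3 h (j=3): Q = (34.6/10)·1 + (21.6/10)·2 + (9.8/10)·3 = 10.7 m³/s.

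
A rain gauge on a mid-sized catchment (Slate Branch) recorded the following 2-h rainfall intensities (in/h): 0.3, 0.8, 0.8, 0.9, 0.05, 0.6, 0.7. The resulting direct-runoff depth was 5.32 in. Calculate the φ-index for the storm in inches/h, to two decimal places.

φ ≈ 0.24 in/h

Only the 6 blocks with intensity above φ contribute runoff: 0.3, 0.8, 0.8, 0.9, 0.6, 0.7 in/h.
Σ(I−φ)·Δt = d  ⇒  (0.3+0.8+0.8+0.9+0.6+0.7 − 6φ)·2 = 5.32
φ = (4.100 − 5.32/2) / 6 = 0.24 in/h.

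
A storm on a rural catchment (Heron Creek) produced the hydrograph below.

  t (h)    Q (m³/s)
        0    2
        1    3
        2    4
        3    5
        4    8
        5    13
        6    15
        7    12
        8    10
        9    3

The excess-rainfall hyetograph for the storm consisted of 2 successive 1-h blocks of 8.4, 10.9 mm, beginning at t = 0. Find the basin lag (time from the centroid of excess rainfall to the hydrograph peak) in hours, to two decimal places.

t_L ≈ 4.94 h

Centroid of excess rainfall: t_c = Σ P_i·t̄_i / ΣP_i = 1.0648 h (block centres at 0.5, 1.5 h).
Hydrograph peak occurs at t = 6 h, so basin lag t_L = 6 − 1.0648 = 4.94 h.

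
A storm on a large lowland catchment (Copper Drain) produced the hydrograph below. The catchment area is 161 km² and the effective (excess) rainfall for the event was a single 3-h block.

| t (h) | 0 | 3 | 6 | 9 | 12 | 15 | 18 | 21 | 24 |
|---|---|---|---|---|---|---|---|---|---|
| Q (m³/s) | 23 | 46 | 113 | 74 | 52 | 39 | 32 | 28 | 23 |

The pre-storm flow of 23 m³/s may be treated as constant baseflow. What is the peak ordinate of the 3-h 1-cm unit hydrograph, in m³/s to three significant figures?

Direct runoff: 0.0, 23.0, 90.0, 51.0, 29.0, 16.0, 9.0, 5.0, 0.0 m³/s; ΣQ_DR = 223.0 m³/s, peak = 90.0 m³/s.
Runoff depth d = ΣQ_DR·Δt / A = 223.0 × 10800 / (161 km²) = 14.96 mm.
The 1-cm UH is the DRH scaled by (10 mm)/d, so U_p = 90.0 × 10/14.96 = 60.2 m³/s.

U_p ≈ 60.2 m³/s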